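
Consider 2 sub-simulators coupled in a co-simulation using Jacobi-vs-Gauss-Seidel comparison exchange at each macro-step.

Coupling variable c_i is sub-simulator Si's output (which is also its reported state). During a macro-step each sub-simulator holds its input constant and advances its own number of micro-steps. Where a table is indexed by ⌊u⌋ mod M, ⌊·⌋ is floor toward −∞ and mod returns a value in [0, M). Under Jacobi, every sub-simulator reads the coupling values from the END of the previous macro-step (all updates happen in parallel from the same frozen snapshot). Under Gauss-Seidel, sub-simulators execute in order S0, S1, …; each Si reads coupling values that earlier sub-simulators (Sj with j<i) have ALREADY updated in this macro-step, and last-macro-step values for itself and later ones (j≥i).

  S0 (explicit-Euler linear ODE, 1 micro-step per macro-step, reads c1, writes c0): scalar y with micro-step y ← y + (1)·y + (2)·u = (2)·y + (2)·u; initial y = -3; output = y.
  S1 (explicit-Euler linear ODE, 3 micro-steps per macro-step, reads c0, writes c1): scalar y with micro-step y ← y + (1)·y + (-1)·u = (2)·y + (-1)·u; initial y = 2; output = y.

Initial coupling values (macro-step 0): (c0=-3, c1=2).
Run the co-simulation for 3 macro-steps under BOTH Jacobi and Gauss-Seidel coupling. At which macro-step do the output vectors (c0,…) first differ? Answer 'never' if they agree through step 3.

first divergence at macro-step: 1

[Jacobi] macro 1: S0 reads c1=2 → after 1×micro: -2; S1 reads c0=-3 → after 3×micro: 37 ⇒ (c0=-2, c1=37)
[Jacobi] macro 2: S0 reads c1=37 → after 1×micro: 70; S1 reads c0=-2 → after 3×micro: 310 ⇒ (c0=70, c1=310)
[Jacobi] macro 3: S0 reads c1=310 → after 1×micro: 760; S1 reads c0=70 → after 3×micro: 1990 ⇒ (c0=760, c1=1990)
[Gauss-Seidel] macro 1: S0 reads c1=2 → after 1×micro: -2; S1 reads c0=-2 → after 3×micro: 30 ⇒ (c0=-2, c1=30)
[Gauss-Seidel] macro 2: S0 reads c1=30 → after 1×micro: 56; S1 reads c0=56 → after 3×micro: -152 ⇒ (c0=56, c1=-152)
[Gauss-Seidel] macro 3: S0 reads c1=-152 → after 1×micro: -192; S1 reads c0=-192 → after 3×micro: 128 ⇒ (c0=-192, c1=128)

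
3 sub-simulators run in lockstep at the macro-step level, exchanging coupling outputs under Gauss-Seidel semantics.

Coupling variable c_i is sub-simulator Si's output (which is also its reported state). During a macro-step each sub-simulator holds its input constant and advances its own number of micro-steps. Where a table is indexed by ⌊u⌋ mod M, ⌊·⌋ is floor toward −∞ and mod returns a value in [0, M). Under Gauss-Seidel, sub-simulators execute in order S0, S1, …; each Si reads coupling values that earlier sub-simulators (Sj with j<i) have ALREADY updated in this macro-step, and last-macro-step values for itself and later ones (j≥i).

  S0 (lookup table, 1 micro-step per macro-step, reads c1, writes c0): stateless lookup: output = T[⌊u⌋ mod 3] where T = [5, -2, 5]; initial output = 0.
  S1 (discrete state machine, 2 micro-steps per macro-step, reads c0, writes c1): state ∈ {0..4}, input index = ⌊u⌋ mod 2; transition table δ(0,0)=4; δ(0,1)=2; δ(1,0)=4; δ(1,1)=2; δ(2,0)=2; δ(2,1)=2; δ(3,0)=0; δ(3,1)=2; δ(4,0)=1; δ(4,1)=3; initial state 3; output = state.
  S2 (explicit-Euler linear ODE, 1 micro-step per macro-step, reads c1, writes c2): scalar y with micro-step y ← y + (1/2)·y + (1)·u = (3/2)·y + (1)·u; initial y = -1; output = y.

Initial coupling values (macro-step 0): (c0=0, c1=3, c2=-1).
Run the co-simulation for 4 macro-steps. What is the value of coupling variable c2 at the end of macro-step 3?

macro 1: S0 reads c1=3 → after 1×micro: 5; S1 reads c0=5 → after 2×micro: 2; S2 reads c1=2 → after 1×micro: 1/2 ⇒ (c0=5, c1=2, c2=1/2)
macro 2: S0 reads c1=2 → after 1×micro: 5; S1 reads c0=5 → after 2×micro: 2; S2 reads c1=2 → after 1×micro: 11/4 ⇒ (c0=5, c1=2, c2=11/4)
macro 3: S0 reads c1=2 → after 1×micro: 5; S1 reads c0=5 → after 2×micro: 2; S2 reads c1=2 → after 1×micro: 49/8 ⇒ (c0=5, c1=2, c2=49/8)
macro 4: S0 reads c1=2 → after 1×micro: 5; S1 reads c0=5 → after 2×micro: 2; S2 reads c1=2 → after 1×micro: 179/16 ⇒ (c0=5, c1=2, c2=179/16)

c2 at macro-step 3 = 49/8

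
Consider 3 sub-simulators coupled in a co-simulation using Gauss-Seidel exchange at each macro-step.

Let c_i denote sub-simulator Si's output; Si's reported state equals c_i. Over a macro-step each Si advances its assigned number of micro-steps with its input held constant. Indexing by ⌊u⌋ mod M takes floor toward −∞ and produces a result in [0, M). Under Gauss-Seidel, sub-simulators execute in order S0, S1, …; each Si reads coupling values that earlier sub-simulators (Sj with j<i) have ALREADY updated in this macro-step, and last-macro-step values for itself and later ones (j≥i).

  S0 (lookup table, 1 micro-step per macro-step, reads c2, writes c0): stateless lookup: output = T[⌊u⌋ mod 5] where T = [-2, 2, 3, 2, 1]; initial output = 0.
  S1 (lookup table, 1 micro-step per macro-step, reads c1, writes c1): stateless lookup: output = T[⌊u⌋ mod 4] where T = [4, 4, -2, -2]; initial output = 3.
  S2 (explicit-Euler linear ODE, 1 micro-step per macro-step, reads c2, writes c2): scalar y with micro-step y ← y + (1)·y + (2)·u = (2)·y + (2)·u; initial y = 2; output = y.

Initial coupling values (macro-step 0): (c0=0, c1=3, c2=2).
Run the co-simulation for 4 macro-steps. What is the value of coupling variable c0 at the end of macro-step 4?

c0 at macro-step 4 = 2

macro 1: S0 reads c2=2 → after 1×micro: 3; S1 reads c1=3 → after 1×micro: -2; S2 reads c2=2 → after 1×micro: 8 ⇒ (c0=3, c1=-2, c2=8)
macro 2: S0 reads c2=8 → after 1×micro: 2; S1 reads c1=-2 → after 1×micro: -2; S2 reads c2=8 → after 1×micro: 32 ⇒ (c0=2, c1=-2, c2=32)
macro 3: S0 reads c2=32 → after 1×micro: 3; S1 reads c1=-2 → after 1×micro: -2; S2 reads c2=32 → after 1×micro: 128 ⇒ (c0=3, c1=-2, c2=128)
macro 4: S0 reads c2=128 → after 1×micro: 2; S1 reads c1=-2 → after 1×micro: -2; S2 reads c2=128 → after 1×micro: 512 ⇒ (c0=2, c1=-2, c2=512)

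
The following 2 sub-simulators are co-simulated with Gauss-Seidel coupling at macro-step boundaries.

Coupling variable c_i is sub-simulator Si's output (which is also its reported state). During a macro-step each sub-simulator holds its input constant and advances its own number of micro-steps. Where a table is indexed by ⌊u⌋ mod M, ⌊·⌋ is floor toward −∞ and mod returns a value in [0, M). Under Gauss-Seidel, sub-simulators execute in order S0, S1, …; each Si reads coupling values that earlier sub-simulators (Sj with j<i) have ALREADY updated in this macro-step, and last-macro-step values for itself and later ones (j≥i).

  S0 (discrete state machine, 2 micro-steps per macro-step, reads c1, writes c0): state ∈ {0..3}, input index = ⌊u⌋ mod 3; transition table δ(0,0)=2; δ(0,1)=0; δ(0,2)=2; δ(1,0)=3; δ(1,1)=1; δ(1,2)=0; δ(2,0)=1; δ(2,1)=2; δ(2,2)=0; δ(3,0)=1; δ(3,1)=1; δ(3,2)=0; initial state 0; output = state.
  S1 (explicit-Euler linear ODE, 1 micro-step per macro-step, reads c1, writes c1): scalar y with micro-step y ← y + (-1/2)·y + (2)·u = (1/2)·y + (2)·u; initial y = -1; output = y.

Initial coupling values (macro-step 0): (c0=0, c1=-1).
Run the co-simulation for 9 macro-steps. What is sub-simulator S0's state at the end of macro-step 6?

S0 state at macro-step 6 = 2

macro 1: S0 reads c1=-1 → after 2×micro: 0; S1 reads c1=-1 → after 1×micro: -5/2 ⇒ (c0=0, c1=-5/2)
macro 2: S0 reads c1=-5/2 → after 2×micro: 1; S1 reads c1=-5/2 → after 1×micro: -25/4 ⇒ (c0=1, c1=-25/4)
macro 3: S0 reads c1=-25/4 → after 2×micro: 2; S1 reads c1=-25/4 → after 1×micro: -125/8 ⇒ (c0=2, c1=-125/8)
macro 4: S0 reads c1=-125/8 → after 2×micro: 2; S1 reads c1=-125/8 → after 1×micro: -625/16 ⇒ (c0=2, c1=-625/16)
macro 5: S0 reads c1=-625/16 → after 2×micro: 2; S1 reads c1=-625/16 → after 1×micro: -3125/32 ⇒ (c0=2, c1=-3125/32)
macro 6: S0 reads c1=-3125/32 → after 2×micro: 2; S1 reads c1=-3125/32 → after 1×micro: -15625/64 ⇒ (c0=2, c1=-15625/64)
macro 7: S0 reads c1=-15625/64 → after 2×micro: 2; S1 reads c1=-15625/64 → after 1×micro: -78125/128 ⇒ (c0=2, c1=-78125/128)
macro 8: S0 reads c1=-78125/128 → after 2×micro: 2; S1 reads c1=-78125/128 → after 1×micro: -390625/256 ⇒ (c0=2, c1=-390625/256)
macro 9: S0 reads c1=-390625/256 → after 2×micro: 2; S1 reads c1=-390625/256 → after 1×micro: -1953125/512 ⇒ (c0=2, c1=-1953125/512)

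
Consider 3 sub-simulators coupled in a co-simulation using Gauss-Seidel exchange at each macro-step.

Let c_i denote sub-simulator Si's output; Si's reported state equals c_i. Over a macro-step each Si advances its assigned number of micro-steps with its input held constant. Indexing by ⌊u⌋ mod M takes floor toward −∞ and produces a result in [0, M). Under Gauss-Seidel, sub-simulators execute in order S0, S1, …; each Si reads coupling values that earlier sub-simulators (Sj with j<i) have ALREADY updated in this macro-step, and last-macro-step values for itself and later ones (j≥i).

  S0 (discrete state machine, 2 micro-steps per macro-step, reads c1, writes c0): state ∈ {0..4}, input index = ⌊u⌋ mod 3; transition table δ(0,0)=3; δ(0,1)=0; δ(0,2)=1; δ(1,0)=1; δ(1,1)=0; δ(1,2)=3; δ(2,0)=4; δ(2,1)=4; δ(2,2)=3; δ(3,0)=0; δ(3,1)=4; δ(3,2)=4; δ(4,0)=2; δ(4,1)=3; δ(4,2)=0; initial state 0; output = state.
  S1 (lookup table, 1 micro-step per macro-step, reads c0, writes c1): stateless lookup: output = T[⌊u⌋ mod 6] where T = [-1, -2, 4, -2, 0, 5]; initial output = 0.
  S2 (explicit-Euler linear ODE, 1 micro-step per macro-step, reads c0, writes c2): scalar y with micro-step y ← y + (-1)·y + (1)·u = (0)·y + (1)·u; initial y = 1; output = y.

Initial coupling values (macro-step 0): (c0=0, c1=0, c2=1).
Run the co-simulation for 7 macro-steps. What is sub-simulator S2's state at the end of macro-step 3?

S2 state at macro-step 3 = 3

macro 1: S0 reads c1=0 → after 2×micro: 0; S1 reads c0=0 → after 1×micro: -1; S2 reads c0=0 → after 1×micro: 0 ⇒ (c0=0, c1=-1, c2=0)
macro 2: S0 reads c1=-1 → after 2×micro: 3; S1 reads c0=3 → after 1×micro: -2; S2 reads c0=3 → after 1×micro: 3 ⇒ (c0=3, c1=-2, c2=3)
macro 3: S0 reads c1=-2 → after 2×micro: 3; S1 reads c0=3 → after 1×micro: -2; S2 reads c0=3 → after 1×micro: 3 ⇒ (c0=3, c1=-2, c2=3)
macro 4: S0 reads c1=-2 → after 2×micro: 3; S1 reads c0=3 → after 1×micro: -2; S2 reads c0=3 → after 1×micro: 3 ⇒ (c0=3, c1=-2, c2=3)
macro 5: S0 reads c1=-2 → after 2×micro: 3; S1 reads c0=3 → after 1×micro: -2; S2 reads c0=3 → after 1×micro: 3 ⇒ (c0=3, c1=-2, c2=3)
macro 6: S0 reads c1=-2 → after 2×micro: 3; S1 reads c0=3 → after 1×micro: -2; S2 reads c0=3 → after 1×micro: 3 ⇒ (c0=3, c1=-2, c2=3)
macro 7: S0 reads c1=-2 → after 2×micro: 3; S1 reads c0=3 → after 1×micro: -2; S2 reads c0=3 → after 1×micro: 3 ⇒ (c0=3, c1=-2, c2=3)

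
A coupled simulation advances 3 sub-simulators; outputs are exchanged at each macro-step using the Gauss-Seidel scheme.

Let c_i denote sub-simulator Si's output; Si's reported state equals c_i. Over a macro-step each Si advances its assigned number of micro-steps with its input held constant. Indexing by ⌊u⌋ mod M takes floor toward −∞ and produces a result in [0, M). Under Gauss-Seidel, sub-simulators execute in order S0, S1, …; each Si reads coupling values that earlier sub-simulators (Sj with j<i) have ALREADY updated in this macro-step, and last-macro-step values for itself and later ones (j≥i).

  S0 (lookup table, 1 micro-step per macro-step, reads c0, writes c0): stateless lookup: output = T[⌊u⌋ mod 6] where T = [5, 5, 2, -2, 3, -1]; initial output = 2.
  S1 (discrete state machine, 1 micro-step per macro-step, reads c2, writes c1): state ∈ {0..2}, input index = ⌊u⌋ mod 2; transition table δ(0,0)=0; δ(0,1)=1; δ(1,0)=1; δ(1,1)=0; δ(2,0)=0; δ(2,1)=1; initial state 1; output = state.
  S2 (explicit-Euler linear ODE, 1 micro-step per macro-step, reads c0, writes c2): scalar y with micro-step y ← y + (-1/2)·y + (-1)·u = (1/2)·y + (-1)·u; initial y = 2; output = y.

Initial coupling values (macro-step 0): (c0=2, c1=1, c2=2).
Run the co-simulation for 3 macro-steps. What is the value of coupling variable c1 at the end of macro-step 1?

c1 at macro-step 1 = 1

macro 1: S0 reads c0=2 → after 1×micro: 2; S1 reads c2=2 → after 1×micro: 1; S2 reads c0=2 → after 1×micro: -1 ⇒ (c0=2, c1=1, c2=-1)
macro 2: S0 reads c0=2 → after 1×micro: 2; S1 reads c2=-1 → after 1×micro: 0; S2 reads c0=2 → after 1×micro: -5/2 ⇒ (c0=2, c1=0, c2=-5/2)
macro 3: S0 reads c0=2 → after 1×micro: 2; S1 reads c2=-5/2 → after 1×micro: 1; S2 reads c0=2 → after 1×micro: -13/4 ⇒ (c0=2, c1=1, c2=-13/4)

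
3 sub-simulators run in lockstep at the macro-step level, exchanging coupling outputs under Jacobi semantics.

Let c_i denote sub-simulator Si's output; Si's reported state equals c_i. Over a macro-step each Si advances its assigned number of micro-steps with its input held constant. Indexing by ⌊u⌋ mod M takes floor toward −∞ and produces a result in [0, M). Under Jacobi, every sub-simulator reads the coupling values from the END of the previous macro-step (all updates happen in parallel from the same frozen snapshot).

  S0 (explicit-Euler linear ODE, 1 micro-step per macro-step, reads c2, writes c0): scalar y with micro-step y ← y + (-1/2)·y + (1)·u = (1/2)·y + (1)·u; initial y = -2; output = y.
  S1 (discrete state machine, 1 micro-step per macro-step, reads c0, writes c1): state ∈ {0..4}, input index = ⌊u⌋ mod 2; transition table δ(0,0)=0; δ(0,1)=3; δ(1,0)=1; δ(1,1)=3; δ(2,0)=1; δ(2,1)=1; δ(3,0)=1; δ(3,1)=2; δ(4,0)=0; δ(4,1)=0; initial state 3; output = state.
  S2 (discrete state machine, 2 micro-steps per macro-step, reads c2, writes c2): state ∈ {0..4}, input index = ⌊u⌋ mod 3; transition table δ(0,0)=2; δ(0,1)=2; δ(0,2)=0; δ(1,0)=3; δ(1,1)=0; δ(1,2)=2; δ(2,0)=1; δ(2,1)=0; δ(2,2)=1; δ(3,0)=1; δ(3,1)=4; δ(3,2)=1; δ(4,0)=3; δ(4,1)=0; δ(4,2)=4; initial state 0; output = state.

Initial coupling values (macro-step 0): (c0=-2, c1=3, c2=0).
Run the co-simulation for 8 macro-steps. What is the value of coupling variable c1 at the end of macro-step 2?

c1 at macro-step 2 = 3

macro 1: S0 reads c2=0 → after 1×micro: -1; S1 reads c0=-2 → after 1×micro: 1; S2 reads c2=0 → after 2×micro: 1 ⇒ (c0=-1, c1=1, c2=1)
macro 2: S0 reads c2=1 → after 1×micro: 1/2; S1 reads c0=-1 → after 1×micro: 3; S2 reads c2=1 → after 2×micro: 2 ⇒ (c0=1/2, c1=3, c2=2)
macro 3: S0 reads c2=2 → after 1×micro: 9/4; S1 reads c0=1/2 → after 1×micro: 1; S2 reads c2=2 → after 2×micro: 2 ⇒ (c0=9/4, c1=1, c2=2)
macro 4: S0 reads c2=2 → after 1×micro: 25/8; S1 reads c0=9/4 → after 1×micro: 1; S2 reads c2=2 → after 2×micro: 2 ⇒ (c0=25/8, c1=1, c2=2)
macro 5: S0 reads c2=2 → after 1×micro: 57/16; S1 reads c0=25/8 → after 1×micro: 3; S2 reads c2=2 → after 2×micro: 2 ⇒ (c0=57/16, c1=3, c2=2)
macro 6: S0 reads c2=2 → after 1×micro: 121/32; S1 reads c0=57/16 → after 1×micro: 2; S2 reads c2=2 → after 2×micro: 2 ⇒ (c0=121/32, c1=2, c2=2)
macro 7: S0 reads c2=2 → after 1×micro: 249/64; S1 reads c0=121/32 → after 1×micro: 1; S2 reads c2=2 → after 2×micro: 2 ⇒ (c0=249/64, c1=1, c2=2)
macro 8: S0 reads c2=2 → after 1×micro: 505/128; S1 reads c0=249/64 → after 1×micro: 3; S2 reads c2=2 → after 2×micro: 2 ⇒ (c0=505/128, c1=3, c2=2)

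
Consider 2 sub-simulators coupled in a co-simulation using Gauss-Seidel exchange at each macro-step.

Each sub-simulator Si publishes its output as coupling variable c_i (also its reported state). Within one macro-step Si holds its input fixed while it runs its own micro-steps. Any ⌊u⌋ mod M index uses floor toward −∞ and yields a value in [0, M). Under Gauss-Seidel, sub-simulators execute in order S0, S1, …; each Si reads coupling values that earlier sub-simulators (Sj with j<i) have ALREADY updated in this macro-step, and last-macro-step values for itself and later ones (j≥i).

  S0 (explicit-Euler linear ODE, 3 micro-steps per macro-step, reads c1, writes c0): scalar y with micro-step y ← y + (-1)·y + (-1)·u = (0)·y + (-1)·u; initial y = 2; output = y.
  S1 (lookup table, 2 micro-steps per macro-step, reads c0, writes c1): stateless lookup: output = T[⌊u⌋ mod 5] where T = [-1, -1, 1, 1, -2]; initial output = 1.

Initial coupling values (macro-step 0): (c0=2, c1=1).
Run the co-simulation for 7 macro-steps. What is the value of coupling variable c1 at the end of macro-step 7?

macro 1: S0 reads c1=1 → after 3×micro: -1; S1 reads c0=-1 → after 2×micro: -2 ⇒ (c0=-1, c1=-2)
macro 2: S0 reads c1=-2 → after 3×micro: 2; S1 reads c0=2 → after 2×micro: 1 ⇒ (c0=2, c1=1)
macro 3: S0 reads c1=1 → after 3×micro: -1; S1 reads c0=-1 → after 2×micro: -2 ⇒ (c0=-1, c1=-2)
macro 4: S0 reads c1=-2 → after 3×micro: 2; S1 reads c0=2 → after 2×micro: 1 ⇒ (c0=2, c1=1)
macro 5: S0 reads c1=1 → after 3×micro: -1; S1 reads c0=-1 → after 2×micro: -2 ⇒ (c0=-1, c1=-2)
macro 6: S0 reads c1=-2 → after 3×micro: 2; S1 reads c0=2 → after 2×micro: 1 ⇒ (c0=2, c1=1)
macro 7: S0 reads c1=1 → after 3×micro: -1; S1 reads c0=-1 → after 2×micro: -2 ⇒ (c0=-1, c1=-2)

c1 at macro-step 7 = -2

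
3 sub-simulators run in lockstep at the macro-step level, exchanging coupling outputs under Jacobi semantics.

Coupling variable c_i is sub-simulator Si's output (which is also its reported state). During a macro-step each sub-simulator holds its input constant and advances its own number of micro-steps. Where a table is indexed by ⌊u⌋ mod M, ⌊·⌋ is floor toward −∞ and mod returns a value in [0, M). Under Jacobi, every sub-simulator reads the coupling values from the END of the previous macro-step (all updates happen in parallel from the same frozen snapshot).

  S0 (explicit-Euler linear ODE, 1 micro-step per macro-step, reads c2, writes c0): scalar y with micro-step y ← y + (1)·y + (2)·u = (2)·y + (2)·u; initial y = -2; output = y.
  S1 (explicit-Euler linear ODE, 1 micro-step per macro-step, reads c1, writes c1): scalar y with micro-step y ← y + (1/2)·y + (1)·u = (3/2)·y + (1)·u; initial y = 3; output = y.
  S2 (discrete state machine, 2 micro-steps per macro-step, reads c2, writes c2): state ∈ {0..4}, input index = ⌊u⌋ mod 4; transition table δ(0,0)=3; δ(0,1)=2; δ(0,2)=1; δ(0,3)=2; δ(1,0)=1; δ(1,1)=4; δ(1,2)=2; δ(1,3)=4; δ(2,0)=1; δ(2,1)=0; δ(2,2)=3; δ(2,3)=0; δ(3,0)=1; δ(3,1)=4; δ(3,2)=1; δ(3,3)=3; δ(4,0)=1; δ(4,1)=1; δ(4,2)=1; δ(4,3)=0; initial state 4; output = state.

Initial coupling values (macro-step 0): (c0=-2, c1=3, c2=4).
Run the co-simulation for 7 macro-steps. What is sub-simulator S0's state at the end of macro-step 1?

S0 state at macro-step 1 = 4

macro 1: S0 reads c2=4 → after 1×micro: 4; S1 reads c1=3 → after 1×micro: 15/2; S2 reads c2=4 → after 2×micro: 1 ⇒ (c0=4, c1=15/2, c2=1)
macro 2: S0 reads c2=1 → after 1×micro: 10; S1 reads c1=15/2 → after 1×micro: 75/4; S2 reads c2=1 → after 2×micro: 1 ⇒ (c0=10, c1=75/4, c2=1)
macro 3: S0 reads c2=1 → after 1×micro: 22; S1 reads c1=75/4 → after 1×micro: 375/8; S2 reads c2=1 → after 2×micro: 1 ⇒ (c0=22, c1=375/8, c2=1)
macro 4: S0 reads c2=1 → after 1×micro: 46; S1 reads c1=375/8 → after 1×micro: 1875/16; S2 reads c2=1 → after 2×micro: 1 ⇒ (c0=46, c1=1875/16, c2=1)
macro 5: S0 reads c2=1 → after 1×micro: 94; S1 reads c1=1875/16 → after 1×micro: 9375/32; S2 reads c2=1 → after 2×micro: 1 ⇒ (c0=94, c1=9375/32, c2=1)
macro 6: S0 reads c2=1 → after 1×micro: 190; S1 reads c1=9375/32 → after 1×micro: 46875/64; S2 reads c2=1 → after 2×micro: 1 ⇒ (c0=190, c1=46875/64, c2=1)
macro 7: S0 reads c2=1 → after 1×micro: 382; S1 reads c1=46875/64 → after 1×micro: 234375/128; S2 reads c2=1 → after 2×micro: 1 ⇒ (c0=382, c1=234375/128, c2=1)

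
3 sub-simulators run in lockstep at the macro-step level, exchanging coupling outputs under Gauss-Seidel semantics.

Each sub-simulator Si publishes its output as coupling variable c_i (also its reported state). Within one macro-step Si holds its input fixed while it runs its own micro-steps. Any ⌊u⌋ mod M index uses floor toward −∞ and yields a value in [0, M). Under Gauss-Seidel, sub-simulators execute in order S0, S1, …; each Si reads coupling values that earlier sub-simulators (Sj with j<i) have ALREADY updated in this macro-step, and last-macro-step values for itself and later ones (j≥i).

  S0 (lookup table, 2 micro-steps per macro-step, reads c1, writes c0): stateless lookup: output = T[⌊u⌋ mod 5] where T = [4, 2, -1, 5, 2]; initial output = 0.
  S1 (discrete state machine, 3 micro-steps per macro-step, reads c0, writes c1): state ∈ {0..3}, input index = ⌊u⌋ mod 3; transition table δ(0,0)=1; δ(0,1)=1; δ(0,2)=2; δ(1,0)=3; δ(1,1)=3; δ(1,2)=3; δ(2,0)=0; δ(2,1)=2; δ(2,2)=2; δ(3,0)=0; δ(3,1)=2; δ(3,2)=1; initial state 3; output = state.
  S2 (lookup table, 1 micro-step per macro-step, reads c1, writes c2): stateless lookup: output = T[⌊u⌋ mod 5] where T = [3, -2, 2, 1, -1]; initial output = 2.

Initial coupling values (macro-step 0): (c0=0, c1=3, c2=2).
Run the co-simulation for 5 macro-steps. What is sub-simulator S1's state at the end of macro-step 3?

macro 1: S0 reads c1=3 → after 2×micro: 5; S1 reads c0=5 → after 3×micro: 1; S2 reads c1=1 → after 1×micro: -2 ⇒ (c0=5, c1=1, c2=-2)
macro 2: S0 reads c1=1 → after 2×micro: 2; S1 reads c0=2 → after 3×micro: 3; S2 reads c1=3 → after 1×micro: 1 ⇒ (c0=2, c1=3, c2=1)
macro 3: S0 reads c1=3 → after 2×micro: 5; S1 reads c0=5 → after 3×micro: 1; S2 reads c1=1 → after 1×micro: -2 ⇒ (c0=5, c1=1, c2=-2)
macro 4: S0 reads c1=1 → after 2×micro: 2; S1 reads c0=2 → after 3×micro: 3; S2 reads c1=3 → after 1×micro: 1 ⇒ (c0=2, c1=3, c2=1)
macro 5: S0 reads c1=3 → after 2×micro: 5; S1 reads c0=5 → after 3×micro: 1; S2 reads c1=1 → after 1×micro: -2 ⇒ (c0=5, c1=1, c2=-2)

S1 state at macro-step 3 = 1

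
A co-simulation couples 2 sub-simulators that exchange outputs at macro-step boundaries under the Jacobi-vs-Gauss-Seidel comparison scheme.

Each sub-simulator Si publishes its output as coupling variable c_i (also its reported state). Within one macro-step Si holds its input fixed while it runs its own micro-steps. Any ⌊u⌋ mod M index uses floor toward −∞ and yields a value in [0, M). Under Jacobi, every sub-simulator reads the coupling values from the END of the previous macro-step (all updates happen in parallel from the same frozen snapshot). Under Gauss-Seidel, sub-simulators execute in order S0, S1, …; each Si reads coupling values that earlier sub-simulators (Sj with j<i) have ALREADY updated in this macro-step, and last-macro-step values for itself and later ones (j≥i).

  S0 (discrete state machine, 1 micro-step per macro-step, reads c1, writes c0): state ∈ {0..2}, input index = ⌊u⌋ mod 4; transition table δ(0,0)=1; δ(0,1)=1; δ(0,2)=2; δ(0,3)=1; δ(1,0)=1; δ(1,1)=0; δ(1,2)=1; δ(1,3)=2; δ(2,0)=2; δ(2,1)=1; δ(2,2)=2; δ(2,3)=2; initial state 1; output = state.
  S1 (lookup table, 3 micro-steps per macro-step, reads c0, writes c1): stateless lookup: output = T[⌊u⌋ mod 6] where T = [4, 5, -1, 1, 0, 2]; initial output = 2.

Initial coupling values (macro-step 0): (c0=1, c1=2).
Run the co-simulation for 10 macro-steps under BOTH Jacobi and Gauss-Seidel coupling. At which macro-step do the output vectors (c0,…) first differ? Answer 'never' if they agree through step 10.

[Jacobi] macro 1: S0 reads c1=2 → after 1×micro: 1; S1 reads c0=1 → after 3×micro: 5 ⇒ (c0=1, c1=5)
[Jacobi] macro 2: S0 reads c1=5 → after 1×micro: 0; S1 reads c0=1 → after 3×micro: 5 ⇒ (c0=0, c1=5)
[Jacobi] macro 3: S0 reads c1=5 → after 1×micro: 1; S1 reads c0=0 → after 3×micro: 4 ⇒ (c0=1, c1=4)
[Jacobi] macro 4: S0 reads c1=4 → after 1×micro: 1; S1 reads c0=1 → after 3×micro: 5 ⇒ (c0=1, c1=5)
[Jacobi] macro 5: S0 reads c1=5 → after 1×micro: 0; S1 reads c0=1 → after 3×micro: 5 ⇒ (c0=0, c1=5)
[Jacobi] macro 6: S0 reads c1=5 → after 1×micro: 1; S1 reads c0=0 → after 3×micro: 4 ⇒ (c0=1, c1=4)
[Jacobi] macro 7: S0 reads c1=4 → after 1×micro: 1; S1 reads c0=1 → after 3×micro: 5 ⇒ (c0=1, c1=5)
[Jacobi] macro 8: S0 reads c1=5 → after 1×micro: 0; S1 reads c0=1 → after 3×micro: 5 ⇒ (c0=0, c1=5)
[Jacobi] macro 9: S0 reads c1=5 → after 1×micro: 1; S1 reads c0=0 → after 3×micro: 4 ⇒ (c0=1, c1=4)
[Jacobi] macro 10: S0 reads c1=4 → after 1×micro: 1; S1 reads c0=1 → after 3×micro: 5 ⇒ (c0=1, c1=5)
[Gauss-Seidel] macro 1: S0 reads c1=2 → after 1×micro: 1; S1 reads c0=1 → after 3×micro: 5 ⇒ (c0=1, c1=5)
[Gauss-Seidel] macro 2: S0 reads c1=5 → after 1×micro: 0; S1 reads c0=0 → after 3×micro: 4 ⇒ (c0=0, c1=4)
[Gauss-Seidel] macro 3: S0 reads c1=4 → after 1×micro: 1; S1 reads c0=1 → after 3×micro: 5 ⇒ (c0=1, c1=5)
[Gauss-Seidel] macro 4: S0 reads c1=5 → after 1×micro: 0; S1 reads c0=0 → after 3×micro: 4 ⇒ (c0=0, c1=4)
[Gauss-Seidel] macro 5: S0 reads c1=4 → after 1×micro: 1; S1 reads c0=1 → after 3×micro: 5 ⇒ (c0=1, c1=5)
[Gauss-Seidel] macro 6: S0 reads c1=5 → after 1×micro: 0; S1 reads c0=0 → after 3×micro: 4 ⇒ (c0=0, c1=4)
[Gauss-Seidel] macro 7: S0 reads c1=4 → after 1×micro: 1; S1 reads c0=1 → after 3×micro: 5 ⇒ (c0=1, c1=5)
[Gauss-Seidel] macro 8: S0 reads c1=5 → after 1×micro: 0; S1 reads c0=0 → after 3×micro: 4 ⇒ (c0=0, c1=4)
[Gauss-Seidel] macro 9: S0 reads c1=4 → after 1×micro: 1; S1 reads c0=1 → after 3×micro: 5 ⇒ (c0=1, c1=5)
[Gauss-Seidel] macro 10: S0 reads c1=5 → after 1×micro: 0; S1 reads c0=0 → after 3×micro: 4 ⇒ (c0=0, c1=4)

first divergence at macro-step: 2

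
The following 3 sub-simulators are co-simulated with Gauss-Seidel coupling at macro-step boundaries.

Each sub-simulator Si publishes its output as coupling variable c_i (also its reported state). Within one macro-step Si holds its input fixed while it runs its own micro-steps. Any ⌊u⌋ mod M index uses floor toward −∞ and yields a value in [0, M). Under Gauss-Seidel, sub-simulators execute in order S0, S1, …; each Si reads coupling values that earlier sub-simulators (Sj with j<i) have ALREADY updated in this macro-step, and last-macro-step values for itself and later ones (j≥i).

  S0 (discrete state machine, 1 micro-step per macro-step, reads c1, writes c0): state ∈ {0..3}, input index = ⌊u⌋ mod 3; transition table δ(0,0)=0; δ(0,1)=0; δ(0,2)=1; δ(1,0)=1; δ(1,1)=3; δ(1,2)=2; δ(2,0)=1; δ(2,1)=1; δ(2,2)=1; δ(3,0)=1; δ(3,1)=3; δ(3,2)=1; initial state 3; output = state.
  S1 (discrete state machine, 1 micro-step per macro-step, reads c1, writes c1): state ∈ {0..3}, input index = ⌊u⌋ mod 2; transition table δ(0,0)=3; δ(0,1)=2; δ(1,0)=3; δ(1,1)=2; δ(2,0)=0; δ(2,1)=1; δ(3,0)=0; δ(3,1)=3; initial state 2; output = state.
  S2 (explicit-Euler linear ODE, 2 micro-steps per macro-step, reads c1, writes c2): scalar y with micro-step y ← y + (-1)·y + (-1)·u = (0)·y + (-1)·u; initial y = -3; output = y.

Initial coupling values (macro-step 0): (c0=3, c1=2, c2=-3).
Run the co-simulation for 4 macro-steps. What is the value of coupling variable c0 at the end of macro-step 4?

macro 1: S0 reads c1=2 → after 1×micro: 1; S1 reads c1=2 → after 1×micro: 0; S2 reads c1=0 → after 2×micro: 0 ⇒ (c0=1, c1=0, c2=0)
macro 2: S0 reads c1=0 → after 1×micro: 1; S1 reads c1=0 → after 1×micro: 3; S2 reads c1=3 → after 2×micro: -3 ⇒ (c0=1, c1=3, c2=-3)
macro 3: S0 reads c1=3 → after 1×micro: 1; S1 reads c1=3 → after 1×micro: 3; S2 reads c1=3 → after 2×micro: -3 ⇒ (c0=1, c1=3, c2=-3)
macro 4: S0 reads c1=3 → after 1×micro: 1; S1 reads c1=3 → after 1×micro: 3; S2 reads c1=3 → after 2×micro: -3 ⇒ (c0=1, c1=3, c2=-3)

c0 at macro-step 4 = 1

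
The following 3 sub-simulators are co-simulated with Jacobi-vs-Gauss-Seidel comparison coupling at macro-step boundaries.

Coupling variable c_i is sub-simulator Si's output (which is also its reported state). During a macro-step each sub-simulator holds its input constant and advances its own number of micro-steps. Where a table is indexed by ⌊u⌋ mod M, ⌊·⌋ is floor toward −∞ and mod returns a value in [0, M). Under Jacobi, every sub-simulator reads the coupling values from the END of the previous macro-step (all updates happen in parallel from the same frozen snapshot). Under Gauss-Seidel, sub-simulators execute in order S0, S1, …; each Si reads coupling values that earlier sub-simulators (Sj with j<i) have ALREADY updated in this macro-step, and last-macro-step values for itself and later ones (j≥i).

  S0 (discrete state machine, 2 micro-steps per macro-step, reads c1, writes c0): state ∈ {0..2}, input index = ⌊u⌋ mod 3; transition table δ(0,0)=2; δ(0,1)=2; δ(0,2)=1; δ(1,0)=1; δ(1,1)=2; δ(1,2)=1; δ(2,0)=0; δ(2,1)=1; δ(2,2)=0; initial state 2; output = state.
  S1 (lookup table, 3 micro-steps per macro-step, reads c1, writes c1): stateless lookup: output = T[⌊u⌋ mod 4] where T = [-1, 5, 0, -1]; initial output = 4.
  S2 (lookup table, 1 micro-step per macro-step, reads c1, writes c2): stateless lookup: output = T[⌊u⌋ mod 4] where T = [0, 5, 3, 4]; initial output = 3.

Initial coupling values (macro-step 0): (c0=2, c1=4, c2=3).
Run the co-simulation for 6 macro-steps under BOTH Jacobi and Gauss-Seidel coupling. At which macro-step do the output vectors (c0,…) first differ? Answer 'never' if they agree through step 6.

first divergence at macro-step: 1

[Jacobi] macro 1: S0 reads c1=4 → after 2×micro: 2; S1 reads c1=4 → after 3×micro: -1; S2 reads c1=4 → after 1×micro: 0 ⇒ (c0=2, c1=-1, c2=0)
[Jacobi] macro 2: S0 reads c1=-1 → after 2×micro: 1; S1 reads c1=-1 → after 3×micro: -1; S2 reads c1=-1 → after 1×micro: 4 ⇒ (c0=1, c1=-1, c2=4)
[Jacobi] macro 3: S0 reads c1=-1 → after 2×micro: 1; S1 reads c1=-1 → after 3×micro: -1; S2 reads c1=-1 → after 1×micro: 4 ⇒ (c0=1, c1=-1, c2=4)
[Jacobi] macro 4: S0 reads c1=-1 → after 2×micro: 1; S1 reads c1=-1 → after 3×micro: -1; S2 reads c1=-1 → after 1×micro: 4 ⇒ (c0=1, c1=-1, c2=4)
[Jacobi] macro 5: S0 reads c1=-1 → after 2×micro: 1; S1 reads c1=-1 → after 3×micro: -1; S2 reads c1=-1 → after 1×micro: 4 ⇒ (c0=1, c1=-1, c2=4)
[Jacobi] macro 6: S0 reads c1=-1 → after 2×micro: 1; S1 reads c1=-1 → after 3×micro: -1; S2 reads c1=-1 → after 1×micro: 4 ⇒ (c0=1, c1=-1, c2=4)
[Gauss-Seidel] macro 1: S0 reads c1=4 → after 2×micro: 2; S1 reads c1=4 → after 3×micro: -1; S2 reads c1=-1 → after 1×micro: 4 ⇒ (c0=2, c1=-1, c2=4)
[Gauss-Seidel] macro 2: S0 reads c1=-1 → after 2×micro: 1; S1 reads c1=-1 → after 3×micro: -1; S2 reads c1=-1 → after 1×micro: 4 ⇒ (c0=1, c1=-1, c2=4)
[Gauss-Seidel] macro 3: S0 reads c1=-1 → after 2×micro: 1; S1 reads c1=-1 → after 3×micro: -1; S2 reads c1=-1 → after 1×micro: 4 ⇒ (c0=1, c1=-1, c2=4)
[Gauss-Seidel] macro 4: S0 reads c1=-1 → after 2×micro: 1; S1 reads c1=-1 → after 3×micro: -1; S2 reads c1=-1 → after 1×micro: 4 ⇒ (c0=1, c1=-1, c2=4)
[Gauss-Seidel] macro 5: S0 reads c1=-1 → after 2×micro: 1; S1 reads c1=-1 → after 3×micro: -1; S2 reads c1=-1 → after 1×micro: 4 ⇒ (c0=1, c1=-1, c2=4)
[Gauss-Seidel] macro 6: S0 reads c1=-1 → after 2×micro: 1; S1 reads c1=-1 → after 3×micro: -1; S2 reads c1=-1 → after 1×micro: 4 ⇒ (c0=1, c1=-1, c2=4)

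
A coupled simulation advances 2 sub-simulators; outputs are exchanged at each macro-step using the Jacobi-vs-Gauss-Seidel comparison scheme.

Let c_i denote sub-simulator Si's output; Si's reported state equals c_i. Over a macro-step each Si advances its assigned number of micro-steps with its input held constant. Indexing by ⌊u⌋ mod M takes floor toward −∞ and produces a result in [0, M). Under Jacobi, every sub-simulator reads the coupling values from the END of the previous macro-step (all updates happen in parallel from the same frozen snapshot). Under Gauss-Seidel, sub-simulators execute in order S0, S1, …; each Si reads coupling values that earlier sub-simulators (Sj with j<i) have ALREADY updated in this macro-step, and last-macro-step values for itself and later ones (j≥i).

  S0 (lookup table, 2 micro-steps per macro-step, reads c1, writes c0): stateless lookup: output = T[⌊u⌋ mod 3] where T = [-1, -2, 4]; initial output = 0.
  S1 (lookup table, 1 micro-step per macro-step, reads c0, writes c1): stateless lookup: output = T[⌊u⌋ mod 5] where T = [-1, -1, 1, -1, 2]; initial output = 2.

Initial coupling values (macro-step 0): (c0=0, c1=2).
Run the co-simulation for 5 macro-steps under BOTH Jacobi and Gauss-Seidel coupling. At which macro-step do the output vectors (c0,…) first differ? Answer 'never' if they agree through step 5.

first divergence at macro-step: 1

[Jacobi] macro 1: S0 reads c1=2 → after 2×micro: 4; S1 reads c0=0 → after 1×micro: -1 ⇒ (c0=4, c1=-1)
[Jacobi] macro 2: S0 reads c1=-1 → after 2×micro: 4; S1 reads c0=4 → after 1×micro: 2 ⇒ (c0=4, c1=2)
[Jacobi] macro 3: S0 reads c1=2 → after 2×micro: 4; S1 reads c0=4 → after 1×micro: 2 ⇒ (c0=4, c1=2)
[Jacobi] macro 4: S0 reads c1=2 → after 2×micro: 4; S1 reads c0=4 → after 1×micro: 2 ⇒ (c0=4, c1=2)
[Jacobi] macro 5: S0 reads c1=2 → after 2×micro: 4; S1 reads c0=4 → after 1×micro: 2 ⇒ (c0=4, c1=2)
[Gauss-Seidel] macro 1: S0 reads c1=2 → after 2×micro: 4; S1 reads c0=4 → after 1×micro: 2 ⇒ (c0=4, c1=2)
[Gauss-Seidel] macro 2: S0 reads c1=2 → after 2×micro: 4; S1 reads c0=4 → after 1×micro: 2 ⇒ (c0=4, c1=2)
[Gauss-Seidel] macro 3: S0 reads c1=2 → after 2×micro: 4; S1 reads c0=4 → after 1×micro: 2 ⇒ (c0=4, c1=2)
[Gauss-Seidel] macro 4: S0 reads c1=2 → after 2×micro: 4; S1 reads c0=4 → after 1×micro: 2 ⇒ (c0=4, c1=2)
[Gauss-Seidel] macro 5: S0 reads c1=2 → after 2×micro: 4; S1 reads c0=4 → after 1×micro: 2 ⇒ (c0=4, c1=2)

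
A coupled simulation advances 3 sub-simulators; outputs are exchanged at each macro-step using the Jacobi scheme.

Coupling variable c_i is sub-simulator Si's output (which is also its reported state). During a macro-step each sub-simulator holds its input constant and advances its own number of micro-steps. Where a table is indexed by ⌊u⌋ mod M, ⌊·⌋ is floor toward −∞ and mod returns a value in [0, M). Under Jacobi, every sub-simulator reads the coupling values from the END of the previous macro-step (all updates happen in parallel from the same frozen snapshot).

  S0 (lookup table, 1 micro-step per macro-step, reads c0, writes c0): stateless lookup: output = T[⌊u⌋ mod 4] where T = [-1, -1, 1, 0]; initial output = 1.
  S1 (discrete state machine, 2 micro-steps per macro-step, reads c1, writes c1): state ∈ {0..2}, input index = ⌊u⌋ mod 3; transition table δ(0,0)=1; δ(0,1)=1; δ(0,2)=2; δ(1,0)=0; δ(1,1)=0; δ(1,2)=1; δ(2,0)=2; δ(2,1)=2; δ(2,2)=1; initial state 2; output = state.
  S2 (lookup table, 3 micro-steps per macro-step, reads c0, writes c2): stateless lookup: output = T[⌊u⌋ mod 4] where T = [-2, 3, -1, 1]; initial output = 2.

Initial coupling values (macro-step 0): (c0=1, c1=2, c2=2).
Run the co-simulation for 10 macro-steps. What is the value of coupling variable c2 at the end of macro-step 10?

c2 at macro-step 10 = 1

macro 1: S0 reads c0=1 → after 1×micro: -1; S1 reads c1=2 → after 2×micro: 1; S2 reads c0=1 → after 3×micro: 3 ⇒ (c0=-1, c1=1, c2=3)
macro 2: S0 reads c0=-1 → after 1×micro: 0; S1 reads c1=1 → after 2×micro: 1; S2 reads c0=-1 → after 3×micro: 1 ⇒ (c0=0, c1=1, c2=1)
macro 3: S0 reads c0=0 → after 1×micro: -1; S1 reads c1=1 → after 2×micro: 1; S2 reads c0=0 → after 3×micro: -2 ⇒ (c0=-1, c1=1, c2=-2)
macro 4: S0 reads c0=-1 → after 1×micro: 0; S1 reads c1=1 → after 2×micro: 1; S2 reads c0=-1 → after 3×micro: 1 ⇒ (c0=0, c1=1, c2=1)
macro 5: S0 reads c0=0 → after 1×micro: -1; S1 reads c1=1 → after 2×micro: 1; S2 reads c0=0 → after 3×micro: -2 ⇒ (c0=-1, c1=1, c2=-2)
macro 6: S0 reads c0=-1 → after 1×micro: 0; S1 reads c1=1 → after 2×micro: 1; S2 reads c0=-1 → after 3×micro: 1 ⇒ (c0=0, c1=1, c2=1)
macro 7: S0 reads c0=0 → after 1×micro: -1; S1 reads c1=1 → after 2×micro: 1; S2 reads c0=0 → after 3×micro: -2 ⇒ (c0=-1, c1=1, c2=-2)
macro 8: S0 reads c0=-1 → after 1×micro: 0; S1 reads c1=1 → after 2×micro: 1; S2 reads c0=-1 → after 3×micro: 1 ⇒ (c0=0, c1=1, c2=1)
macro 9: S0 reads c0=0 → after 1×micro: -1; S1 reads c1=1 → after 2×micro: 1; S2 reads c0=0 → after 3×micro: -2 ⇒ (c0=-1, c1=1, c2=-2)
macro 10: S0 reads c0=-1 → after 1×micro: 0; S1 reads c1=1 → after 2×micro: 1; S2 reads c0=-1 → after 3×micro: 1 ⇒ (c0=0, c1=1, c2=1)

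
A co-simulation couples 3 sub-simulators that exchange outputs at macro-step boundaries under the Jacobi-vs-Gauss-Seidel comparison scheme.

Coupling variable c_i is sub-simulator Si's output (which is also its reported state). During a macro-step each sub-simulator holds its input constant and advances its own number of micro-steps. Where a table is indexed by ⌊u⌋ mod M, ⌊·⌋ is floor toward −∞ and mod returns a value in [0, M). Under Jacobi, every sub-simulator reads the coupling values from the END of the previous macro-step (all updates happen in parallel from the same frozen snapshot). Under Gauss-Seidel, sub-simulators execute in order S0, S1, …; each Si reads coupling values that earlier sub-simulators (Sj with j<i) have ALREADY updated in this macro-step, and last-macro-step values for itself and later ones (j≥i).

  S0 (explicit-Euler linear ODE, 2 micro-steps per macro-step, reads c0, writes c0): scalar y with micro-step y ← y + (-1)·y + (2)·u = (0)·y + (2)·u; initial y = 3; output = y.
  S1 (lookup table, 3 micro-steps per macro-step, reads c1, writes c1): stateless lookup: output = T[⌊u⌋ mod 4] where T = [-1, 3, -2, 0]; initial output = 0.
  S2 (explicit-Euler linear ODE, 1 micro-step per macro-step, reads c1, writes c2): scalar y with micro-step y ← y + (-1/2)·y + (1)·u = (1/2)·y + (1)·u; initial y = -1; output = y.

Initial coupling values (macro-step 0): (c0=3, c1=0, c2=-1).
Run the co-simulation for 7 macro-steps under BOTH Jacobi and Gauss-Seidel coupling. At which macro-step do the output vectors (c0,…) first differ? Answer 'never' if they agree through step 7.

[Jacobi] macro 1: S0 reads c0=3 → after 2×micro: 6; S1 reads c1=0 → after 3×micro: -1; S2 reads c1=0 → after 1×micro: -1/2 ⇒ (c0=6, c1=-1, c2=-1/2)
[Jacobi] macro 2: S0 reads c0=6 → after 2×micro: 12; S1 reads c1=-1 → after 3×micro: 0; S2 reads c1=-1 → after 1×micro: -5/4 ⇒ (c0=12, c1=0, c2=-5/4)
[Jacobi] macro 3: S0 reads c0=12 → after 2×micro: 24; S1 reads c1=0 → after 3×micro: -1; S2 reads c1=0 → after 1×micro: -5/8 ⇒ (c0=24, c1=-1, c2=-5/8)
[Jacobi] macro 4: S0 reads c0=24 → after 2×micro: 48; S1 reads c1=-1 → after 3×micro: 0; S2 reads c1=-1 → after 1×micro: -21/16 ⇒ (c0=48, c1=0, c2=-21/16)
[Jacobi] macro 5: S0 reads c0=48 → after 2×micro: 96; S1 reads c1=0 → after 3×micro: -1; S2 reads c1=0 → after 1×micro: -21/32 ⇒ (c0=96, c1=-1, c2=-21/32)
[Jacobi] macro 6: S0 reads c0=96 → after 2×micro: 192; S1 reads c1=-1 → after 3×micro: 0; S2 reads c1=-1 → after 1×micro: -85/64 ⇒ (c0=192, c1=0, c2=-85/64)
[Jacobi] macro 7: S0 reads c0=192 → after 2×micro: 384; S1 reads c1=0 → after 3×micro: -1; S2 reads c1=0 → after 1×micro: -85/128 ⇒ (c0=384, c1=-1, c2=-85/128)
[Gauss-Seidel] macro 1: S0 reads c0=3 → after 2×micro: 6; S1 reads c1=0 → after 3×micro: -1; S2 reads c1=-1 → after 1×micro: -3/2 ⇒ (c0=6, c1=-1, c2=-3/2)
[Gauss-Seidel] macro 2: S0 reads c0=6 → after 2×micro: 12; S1 reads c1=-1 → after 3×micro: 0; S2 reads c1=0 → after 1×micro: -3/4 ⇒ (c0=12, c1=0, c2=-3/4)
[Gauss-Seidel] macro 3: S0 reads c0=12 → after 2×micro: 24; S1 reads c1=0 → after 3×micro: -1; S2 reads c1=-1 → after 1×micro: -11/8 ⇒ (c0=24, c1=-1, c2=-11/8)
[Gauss-Seidel] macro 4: S0 reads c0=24 → after 2×micro: 48; S1 reads c1=-1 → after 3×micro: 0; S2 reads c1=0 → after 1×micro: -11/16 ⇒ (c0=48, c1=0, c2=-11/16)
[Gauss-Seidel] macro 5: S0 reads c0=48 → after 2×micro: 96; S1 reads c1=0 → after 3×micro: -1; S2 reads c1=-1 → after 1×micro: -43/32 ⇒ (c0=96, c1=-1, c2=-43/32)
[Gauss-Seidel] macro 6: S0 reads c0=96 → after 2×micro: 192; S1 reads c1=-1 → after 3×micro: 0; S2 reads c1=0 → after 1×micro: -43/64 ⇒ (c0=192, c1=0, c2=-43/64)
[Gauss-Seidel] macro 7: S0 reads c0=192 → after 2×micro: 384; S1 reads c1=0 → after 3×micro: -1; S2 reads c1=-1 → after 1×micro: -171/128 ⇒ (c0=384, c1=-1, c2=-171/128)

first divergence at macro-step: 1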